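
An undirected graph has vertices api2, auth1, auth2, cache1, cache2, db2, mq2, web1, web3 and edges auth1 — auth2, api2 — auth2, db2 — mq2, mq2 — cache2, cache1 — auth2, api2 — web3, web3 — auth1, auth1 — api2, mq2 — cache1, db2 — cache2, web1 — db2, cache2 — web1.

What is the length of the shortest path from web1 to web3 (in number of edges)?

Distance 0: web1.
Distance 1: cache2, db2.
Distance 2: mq2.
Distance 3: cache1.
Distance 4: auth2.
Distance 5: api2, auth1.
Distance 6: web3 — contains web3.

6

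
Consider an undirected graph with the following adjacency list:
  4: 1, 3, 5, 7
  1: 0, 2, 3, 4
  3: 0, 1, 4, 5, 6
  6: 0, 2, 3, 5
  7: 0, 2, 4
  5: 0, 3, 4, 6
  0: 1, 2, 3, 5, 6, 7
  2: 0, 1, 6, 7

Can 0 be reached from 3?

Yes

Explore from 3.
Distance 1: reach 0, 1, 4, 5, 6.
Found 0.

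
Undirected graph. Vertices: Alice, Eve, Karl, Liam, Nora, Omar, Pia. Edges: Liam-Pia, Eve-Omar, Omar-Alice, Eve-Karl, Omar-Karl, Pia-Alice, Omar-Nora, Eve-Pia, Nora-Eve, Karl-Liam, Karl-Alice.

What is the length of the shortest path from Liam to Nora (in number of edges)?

3

Distance 0: Liam.
Distance 1: Karl, Pia.
Distance 2: Alice, Eve, Omar.
Distance 3: Nora — contains Nora.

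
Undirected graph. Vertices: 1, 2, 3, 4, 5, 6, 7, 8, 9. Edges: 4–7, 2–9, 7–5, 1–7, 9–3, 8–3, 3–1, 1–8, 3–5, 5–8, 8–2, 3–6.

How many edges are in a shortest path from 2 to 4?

Distance 0: 2.
Distance 1: 8, 9.
Distance 2: 1, 3, 5.
Distance 3: 6, 7.
Distance 4: 4 — contains 4.

4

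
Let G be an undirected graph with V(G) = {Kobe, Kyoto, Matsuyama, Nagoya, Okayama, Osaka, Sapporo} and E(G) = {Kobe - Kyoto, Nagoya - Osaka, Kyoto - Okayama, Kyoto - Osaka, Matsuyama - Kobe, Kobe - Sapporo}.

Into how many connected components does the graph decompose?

1

From Kobe: component {Kobe, Kyoto, Matsuyama, Nagoya, Okayama, Osaka, Sapporo}.
That's 1 component.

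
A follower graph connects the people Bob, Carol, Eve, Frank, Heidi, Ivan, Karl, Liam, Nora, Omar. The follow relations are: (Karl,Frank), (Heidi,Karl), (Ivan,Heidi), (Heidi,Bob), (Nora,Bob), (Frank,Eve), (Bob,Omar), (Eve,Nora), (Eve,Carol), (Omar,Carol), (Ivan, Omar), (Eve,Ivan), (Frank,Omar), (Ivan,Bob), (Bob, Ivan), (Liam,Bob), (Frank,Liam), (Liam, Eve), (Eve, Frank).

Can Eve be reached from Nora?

Explore from Nora.
Distance 1: reach Bob.
Distance 2: reach Ivan, Omar.
Distance 3: reach Carol, Heidi.
Distance 4: reach Karl.
Distance 5: reach Frank.
Distance 6: reach Eve, Liam.
Found Eve.

Yes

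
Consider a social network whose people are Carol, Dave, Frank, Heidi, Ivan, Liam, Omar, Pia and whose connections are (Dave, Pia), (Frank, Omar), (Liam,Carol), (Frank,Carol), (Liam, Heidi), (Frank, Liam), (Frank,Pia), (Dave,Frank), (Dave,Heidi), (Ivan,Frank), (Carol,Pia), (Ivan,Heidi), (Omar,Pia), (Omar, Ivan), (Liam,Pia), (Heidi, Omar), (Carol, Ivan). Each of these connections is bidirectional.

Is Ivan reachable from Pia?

Explore from Pia.
Distance 1: reach Carol, Dave, Frank, Liam, Omar.
Distance 2: reach Heidi, Ivan.
Found Ivan.

Yes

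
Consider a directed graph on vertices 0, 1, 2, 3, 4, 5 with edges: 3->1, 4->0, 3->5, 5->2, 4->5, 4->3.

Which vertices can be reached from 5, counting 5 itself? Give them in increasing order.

Start at 5.
Its neighbours: 2.
Nothing further is reachable.

2, 5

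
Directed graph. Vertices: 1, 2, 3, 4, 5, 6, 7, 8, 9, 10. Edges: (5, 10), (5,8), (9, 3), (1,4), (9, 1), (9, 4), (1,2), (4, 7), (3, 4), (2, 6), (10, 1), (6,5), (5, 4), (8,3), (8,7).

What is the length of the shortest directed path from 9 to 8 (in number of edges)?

Distance 0: 9.
Distance 1: 1, 3, 4.
Distance 2: 2, 7.
Distance 3: 6.
Distance 4: 5.
Distance 5: 8, 10 — contains 8.

5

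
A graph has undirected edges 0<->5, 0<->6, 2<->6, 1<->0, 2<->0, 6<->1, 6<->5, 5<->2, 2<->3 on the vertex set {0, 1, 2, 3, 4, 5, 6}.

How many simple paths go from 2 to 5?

7

2–0–1–6–5
2–0–5
2–0–6–5
2–5
2–6–0–5
2–6–1–0–5
2–6–5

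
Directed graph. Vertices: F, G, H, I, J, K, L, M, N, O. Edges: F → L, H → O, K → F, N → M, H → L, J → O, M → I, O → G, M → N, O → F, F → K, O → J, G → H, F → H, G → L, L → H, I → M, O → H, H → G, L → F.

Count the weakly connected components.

From F: component {F, G, H, J, K, L, O}.
From I: component {I, M, N}.
That's 2 components.

2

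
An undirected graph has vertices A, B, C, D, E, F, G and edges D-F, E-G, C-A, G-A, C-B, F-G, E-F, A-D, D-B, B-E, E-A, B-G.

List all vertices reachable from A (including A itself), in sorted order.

Start at A.
Its neighbours: C, D, E, G.
Then their neighbours: B, F.
Every vertex is now reached.

A, B, C, D, E, F, G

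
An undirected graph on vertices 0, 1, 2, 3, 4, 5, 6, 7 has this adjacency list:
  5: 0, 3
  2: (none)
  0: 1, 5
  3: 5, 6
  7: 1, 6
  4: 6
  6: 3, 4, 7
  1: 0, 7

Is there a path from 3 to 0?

Yes

Explore from 3.
Distance 1: reach 5, 6.
Distance 2: reach 0, 4, 7.
Found 0.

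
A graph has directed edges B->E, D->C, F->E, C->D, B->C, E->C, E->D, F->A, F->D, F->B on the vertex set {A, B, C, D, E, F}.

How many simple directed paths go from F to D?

6

F→B→C→D
F→B→E→C→D
F→B→E→D
F→D
F→E→C→D
F→E→D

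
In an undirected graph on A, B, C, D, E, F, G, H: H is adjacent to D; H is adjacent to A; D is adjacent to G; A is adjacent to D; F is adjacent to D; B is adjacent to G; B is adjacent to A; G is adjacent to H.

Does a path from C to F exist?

C has no edges, so nothing is reachable from it.

No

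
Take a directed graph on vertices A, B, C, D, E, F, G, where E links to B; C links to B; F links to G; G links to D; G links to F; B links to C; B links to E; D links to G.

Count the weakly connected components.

3

From A: component {A}.
From B: component {B, C, E}.
From D: component {D, F, G}.
That's 3 components.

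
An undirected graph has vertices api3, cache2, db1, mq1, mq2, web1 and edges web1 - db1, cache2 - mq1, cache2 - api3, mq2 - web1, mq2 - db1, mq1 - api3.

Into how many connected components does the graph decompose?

From api3: component {api3, cache2, mq1}.
From db1: component {db1, mq2, web1}.
That's 2 components.

2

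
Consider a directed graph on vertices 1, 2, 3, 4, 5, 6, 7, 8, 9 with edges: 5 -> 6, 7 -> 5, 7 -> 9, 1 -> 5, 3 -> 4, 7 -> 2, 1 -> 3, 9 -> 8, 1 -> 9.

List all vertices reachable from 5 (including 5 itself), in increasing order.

Start at 5.
Its neighbours: 6.
Nothing further is reachable.

5, 6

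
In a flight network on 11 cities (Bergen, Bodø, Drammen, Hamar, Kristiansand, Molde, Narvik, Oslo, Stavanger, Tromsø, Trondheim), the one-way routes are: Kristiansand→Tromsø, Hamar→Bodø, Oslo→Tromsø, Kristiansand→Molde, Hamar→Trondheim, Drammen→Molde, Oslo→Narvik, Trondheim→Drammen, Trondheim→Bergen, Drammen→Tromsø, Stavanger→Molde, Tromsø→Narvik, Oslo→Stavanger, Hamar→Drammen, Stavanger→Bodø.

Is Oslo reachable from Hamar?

Explore from Hamar.
Distance 1: reach Bodø, Drammen, Trondheim.
Distance 2: reach Bergen, Molde, Tromsø.
Distance 3: reach Narvik.
The search from Hamar is exhausted; no directed path reaches Oslo.

No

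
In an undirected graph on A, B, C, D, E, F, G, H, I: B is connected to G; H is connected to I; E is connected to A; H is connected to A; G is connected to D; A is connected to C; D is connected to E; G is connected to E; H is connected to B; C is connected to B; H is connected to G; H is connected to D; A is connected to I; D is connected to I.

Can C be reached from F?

No

F has no edges, so nothing is reachable from it.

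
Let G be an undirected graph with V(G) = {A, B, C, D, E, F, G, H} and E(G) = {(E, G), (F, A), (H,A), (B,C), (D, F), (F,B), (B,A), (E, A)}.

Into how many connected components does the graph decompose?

1

From A: component {A, B, C, D, E, F, G, H}.
That's 1 component.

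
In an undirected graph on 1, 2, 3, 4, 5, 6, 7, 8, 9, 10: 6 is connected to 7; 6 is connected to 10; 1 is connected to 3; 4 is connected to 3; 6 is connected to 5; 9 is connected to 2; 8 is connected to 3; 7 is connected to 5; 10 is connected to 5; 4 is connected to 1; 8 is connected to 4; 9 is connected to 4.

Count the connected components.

From 1: component {1, 2, 3, 4, 8, 9}.
From 5: component {5, 6, 7, 10}.
That's 2 components.

2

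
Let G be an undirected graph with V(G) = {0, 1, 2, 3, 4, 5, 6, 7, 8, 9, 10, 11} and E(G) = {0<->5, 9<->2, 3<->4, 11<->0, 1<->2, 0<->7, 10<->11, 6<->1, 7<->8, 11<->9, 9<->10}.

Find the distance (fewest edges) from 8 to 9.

Distance 0: 8.
Distance 1: 7.
Distance 2: 0.
Distance 3: 5, 11.
Distance 4: 9, 10 — contains 9.

4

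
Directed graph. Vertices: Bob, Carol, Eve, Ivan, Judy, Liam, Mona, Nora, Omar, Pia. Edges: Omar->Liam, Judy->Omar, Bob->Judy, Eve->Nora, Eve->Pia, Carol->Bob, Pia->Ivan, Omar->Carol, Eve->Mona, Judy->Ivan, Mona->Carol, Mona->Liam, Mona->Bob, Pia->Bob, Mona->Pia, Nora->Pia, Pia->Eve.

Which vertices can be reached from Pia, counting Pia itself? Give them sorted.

Bob, Carol, Eve, Ivan, Judy, Liam, Mona, Nora, Omar, Pia

Start at Pia.
Its neighbours: Bob, Eve, Ivan.
Then their neighbours: Judy, Mona, Nora.
Then next layer: Carol, Liam, Omar.
Every vertex is now reached.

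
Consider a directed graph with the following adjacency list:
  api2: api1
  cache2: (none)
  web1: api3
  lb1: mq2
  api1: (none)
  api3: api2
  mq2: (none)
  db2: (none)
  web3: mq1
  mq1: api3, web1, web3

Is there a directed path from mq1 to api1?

Yes

Explore from mq1.
Distance 1: reach api3, web1, web3.
Distance 2: reach api2.
Distance 3: reach api1.
Found api1.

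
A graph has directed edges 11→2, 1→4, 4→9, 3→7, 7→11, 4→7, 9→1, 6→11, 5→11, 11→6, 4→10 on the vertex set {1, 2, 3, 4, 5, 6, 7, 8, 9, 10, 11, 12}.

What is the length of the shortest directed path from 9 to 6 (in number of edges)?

Distance 0: 9.
Distance 1: 1.
Distance 2: 4.
Distance 3: 7, 10.
Distance 4: 11.
Distance 5: 2, 6 — contains 6.

5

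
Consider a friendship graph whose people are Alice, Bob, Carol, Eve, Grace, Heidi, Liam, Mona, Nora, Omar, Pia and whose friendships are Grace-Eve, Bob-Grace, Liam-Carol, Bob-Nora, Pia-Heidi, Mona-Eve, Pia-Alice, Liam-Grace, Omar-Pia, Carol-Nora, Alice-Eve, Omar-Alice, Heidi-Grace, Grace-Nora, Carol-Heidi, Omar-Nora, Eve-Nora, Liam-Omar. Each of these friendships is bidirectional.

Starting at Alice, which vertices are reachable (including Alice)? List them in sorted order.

Alice, Bob, Carol, Eve, Grace, Heidi, Liam, Mona, Nora, Omar, Pia

Start at Alice.
Its neighbours: Eve, Omar, Pia.
Then their neighbours: Grace, Heidi, Liam, Mona, Nora.
Then next layer: Bob, Carol.
Every vertex is now reached.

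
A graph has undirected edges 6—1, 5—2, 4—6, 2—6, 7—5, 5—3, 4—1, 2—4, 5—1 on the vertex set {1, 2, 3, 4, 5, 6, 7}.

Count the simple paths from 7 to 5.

1

7–5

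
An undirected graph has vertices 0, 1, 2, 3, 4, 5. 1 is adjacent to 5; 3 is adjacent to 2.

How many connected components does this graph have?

From 0: component {0}.
From 1: component {1, 5}.
From 2: component {2, 3}.
From 4: component {4}.
That's 4 components.

4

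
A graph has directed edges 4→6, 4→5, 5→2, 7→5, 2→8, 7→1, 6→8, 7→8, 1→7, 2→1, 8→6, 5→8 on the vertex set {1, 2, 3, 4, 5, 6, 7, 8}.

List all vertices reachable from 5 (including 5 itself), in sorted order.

Start at 5.
Its neighbours: 2, 8.
Then their neighbours: 1, 6.
Then next layer: 7.
Nothing further is reachable.

1, 2, 5, 6, 7, 8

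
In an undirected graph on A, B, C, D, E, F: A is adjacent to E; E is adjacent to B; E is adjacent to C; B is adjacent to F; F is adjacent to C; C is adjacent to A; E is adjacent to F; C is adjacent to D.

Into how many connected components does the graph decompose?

From A: component {A, B, C, D, E, F}.
That's 1 component.

1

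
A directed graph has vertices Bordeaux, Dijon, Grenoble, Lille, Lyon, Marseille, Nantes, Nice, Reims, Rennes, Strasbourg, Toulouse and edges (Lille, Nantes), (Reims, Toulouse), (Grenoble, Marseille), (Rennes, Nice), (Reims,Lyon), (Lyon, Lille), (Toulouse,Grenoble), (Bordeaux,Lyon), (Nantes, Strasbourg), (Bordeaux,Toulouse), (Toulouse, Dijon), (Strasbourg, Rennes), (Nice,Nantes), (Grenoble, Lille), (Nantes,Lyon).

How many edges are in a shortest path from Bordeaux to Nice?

6

Distance 0: Bordeaux.
Distance 1: Lyon, Toulouse.
Distance 2: Dijon, Grenoble, Lille.
Distance 3: Marseille, Nantes.
Distance 4: Strasbourg.
Distance 5: Rennes.
Distance 6: Nice — contains Nice.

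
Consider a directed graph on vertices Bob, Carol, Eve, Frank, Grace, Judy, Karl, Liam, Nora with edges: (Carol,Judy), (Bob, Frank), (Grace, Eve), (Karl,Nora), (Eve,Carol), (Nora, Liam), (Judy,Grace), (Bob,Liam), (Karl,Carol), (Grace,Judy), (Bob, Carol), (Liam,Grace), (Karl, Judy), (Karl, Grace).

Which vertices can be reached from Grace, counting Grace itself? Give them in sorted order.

Start at Grace.
Its neighbours: Eve, Judy.
Then their neighbours: Carol.
Nothing further is reachable.

Carol, Eve, Grace, Judy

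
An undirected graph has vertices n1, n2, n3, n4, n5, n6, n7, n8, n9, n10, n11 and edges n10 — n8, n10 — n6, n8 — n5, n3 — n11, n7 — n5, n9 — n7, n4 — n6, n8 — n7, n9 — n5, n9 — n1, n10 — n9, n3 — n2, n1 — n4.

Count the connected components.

From n1: component {n1, n4, n5, n6, n7, n8, n9, n10}.
From n2: component {n2, n3, n11}.
That's 2 components.

2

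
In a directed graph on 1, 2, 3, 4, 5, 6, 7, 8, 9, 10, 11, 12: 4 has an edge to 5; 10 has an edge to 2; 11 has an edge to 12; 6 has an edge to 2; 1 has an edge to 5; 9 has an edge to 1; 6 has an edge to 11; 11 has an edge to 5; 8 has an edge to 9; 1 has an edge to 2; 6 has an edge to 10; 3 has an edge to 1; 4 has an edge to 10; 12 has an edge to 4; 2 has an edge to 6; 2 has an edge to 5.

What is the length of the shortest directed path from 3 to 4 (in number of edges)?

Distance 0: 3.
Distance 1: 1.
Distance 2: 2, 5.
Distance 3: 6.
Distance 4: 10, 11.
Distance 5: 12.
Distance 6: 4 — contains 4.

6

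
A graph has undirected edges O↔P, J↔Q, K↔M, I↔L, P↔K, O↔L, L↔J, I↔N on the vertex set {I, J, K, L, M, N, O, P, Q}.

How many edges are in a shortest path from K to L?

3

Distance 0: K.
Distance 1: M, P.
Distance 2: O.
Distance 3: L — contains L.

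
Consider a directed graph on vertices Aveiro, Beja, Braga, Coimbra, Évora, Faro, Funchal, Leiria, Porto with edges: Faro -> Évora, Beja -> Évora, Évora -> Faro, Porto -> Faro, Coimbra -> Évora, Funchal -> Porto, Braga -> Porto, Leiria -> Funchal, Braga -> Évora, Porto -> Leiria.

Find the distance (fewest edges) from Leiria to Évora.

4

Distance 0: Leiria.
Distance 1: Funchal.
Distance 2: Porto.
Distance 3: Faro.
Distance 4: Évora — contains Évora.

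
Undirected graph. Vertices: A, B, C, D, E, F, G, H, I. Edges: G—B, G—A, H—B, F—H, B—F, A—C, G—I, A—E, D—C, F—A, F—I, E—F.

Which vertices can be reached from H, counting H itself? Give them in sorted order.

A, B, C, D, E, F, G, H, I

Start at H.
Its neighbours: B, F.
Then their neighbours: A, E, G, I.
Then next layer: C.
Then next layer: D.
Every vertex is now reached.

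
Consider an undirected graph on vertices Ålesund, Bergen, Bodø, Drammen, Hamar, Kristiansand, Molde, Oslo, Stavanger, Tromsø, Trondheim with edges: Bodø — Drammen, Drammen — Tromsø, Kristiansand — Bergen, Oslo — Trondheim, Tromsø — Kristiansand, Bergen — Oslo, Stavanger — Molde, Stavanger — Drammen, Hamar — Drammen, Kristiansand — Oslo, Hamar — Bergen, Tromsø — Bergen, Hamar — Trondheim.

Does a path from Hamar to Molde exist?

Explore from Hamar.
Distance 1: reach Bergen, Drammen, Trondheim.
Distance 2: reach Bodø, Kristiansand, Oslo, Stavanger, Tromsø.
Distance 3: reach Molde.
Found Molde.

Yes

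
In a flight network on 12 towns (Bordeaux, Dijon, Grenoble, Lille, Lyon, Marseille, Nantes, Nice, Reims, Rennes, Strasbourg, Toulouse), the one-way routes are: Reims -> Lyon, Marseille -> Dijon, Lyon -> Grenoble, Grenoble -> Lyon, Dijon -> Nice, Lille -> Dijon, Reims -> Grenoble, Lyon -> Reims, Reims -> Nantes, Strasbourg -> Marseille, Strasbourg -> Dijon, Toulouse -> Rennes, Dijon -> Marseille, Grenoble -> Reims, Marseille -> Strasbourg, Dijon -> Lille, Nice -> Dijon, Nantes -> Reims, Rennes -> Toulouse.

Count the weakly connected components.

From Bordeaux: component {Bordeaux}.
From Dijon: component {Dijon, Lille, Marseille, Nice, Strasbourg}.
From Grenoble: component {Grenoble, Lyon, Nantes, Reims}.
From Rennes: component {Rennes, Toulouse}.
That's 4 components.

4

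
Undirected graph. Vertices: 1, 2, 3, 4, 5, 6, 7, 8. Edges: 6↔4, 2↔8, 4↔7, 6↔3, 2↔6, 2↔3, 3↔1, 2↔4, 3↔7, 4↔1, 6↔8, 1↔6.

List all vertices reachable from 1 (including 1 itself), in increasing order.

1, 2, 3, 4, 6, 7, 8

Start at 1.
Its neighbours: 3, 4, 6.
Then their neighbours: 2, 7, 8.
Nothing further is reachable.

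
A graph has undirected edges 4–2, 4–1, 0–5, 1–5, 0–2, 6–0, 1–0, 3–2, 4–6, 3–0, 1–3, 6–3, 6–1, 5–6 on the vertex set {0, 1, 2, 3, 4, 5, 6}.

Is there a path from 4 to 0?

Yes

Explore from 4.
Distance 1: reach 1, 2, 6.
Distance 2: reach 0, 3, 5.
Found 0.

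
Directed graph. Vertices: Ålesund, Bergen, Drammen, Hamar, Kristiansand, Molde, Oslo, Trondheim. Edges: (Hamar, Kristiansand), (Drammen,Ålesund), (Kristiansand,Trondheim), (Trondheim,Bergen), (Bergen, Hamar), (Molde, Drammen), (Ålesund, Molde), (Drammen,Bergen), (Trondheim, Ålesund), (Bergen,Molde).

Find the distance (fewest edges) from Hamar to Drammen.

Distance 0: Hamar.
Distance 1: Kristiansand.
Distance 2: Trondheim.
Distance 3: Ålesund, Bergen.
Distance 4: Molde.
Distance 5: Drammen — contains Drammen.

5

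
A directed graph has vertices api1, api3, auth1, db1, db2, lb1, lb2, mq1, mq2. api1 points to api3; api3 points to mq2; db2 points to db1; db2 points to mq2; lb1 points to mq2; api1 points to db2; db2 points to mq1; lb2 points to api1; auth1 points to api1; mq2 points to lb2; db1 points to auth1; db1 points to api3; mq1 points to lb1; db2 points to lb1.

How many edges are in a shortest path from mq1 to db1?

Distance 0: mq1.
Distance 1: lb1.
Distance 2: mq2.
Distance 3: lb2.
Distance 4: api1.
Distance 5: api3, db2.
Distance 6: db1 — contains db1.

6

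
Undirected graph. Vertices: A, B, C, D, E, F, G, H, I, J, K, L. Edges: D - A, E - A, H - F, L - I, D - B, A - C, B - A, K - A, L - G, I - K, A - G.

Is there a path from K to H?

No

Explore from K.
Distance 1: reach A, I.
Distance 2: reach B, C, D, E, G, L.
The search is exhausted without reaching H; it lies in a different component.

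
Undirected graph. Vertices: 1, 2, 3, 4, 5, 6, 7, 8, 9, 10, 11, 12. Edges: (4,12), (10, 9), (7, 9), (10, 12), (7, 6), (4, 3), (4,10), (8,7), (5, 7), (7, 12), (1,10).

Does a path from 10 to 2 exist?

Explore from 10.
Distance 1: reach 1, 4, 9, 12.
Distance 2: reach 3, 7.
Distance 3: reach 5, 6, 8.
The search is exhausted without reaching 2; it lies in a different component.

No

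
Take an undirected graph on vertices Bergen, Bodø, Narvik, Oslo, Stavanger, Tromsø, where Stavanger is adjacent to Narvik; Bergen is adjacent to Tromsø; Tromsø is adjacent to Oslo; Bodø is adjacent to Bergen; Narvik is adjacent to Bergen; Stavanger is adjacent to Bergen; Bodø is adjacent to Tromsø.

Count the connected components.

From Bergen: component {Bergen, Bodø, Narvik, Oslo, Stavanger, Tromsø}.
That's 1 component.

1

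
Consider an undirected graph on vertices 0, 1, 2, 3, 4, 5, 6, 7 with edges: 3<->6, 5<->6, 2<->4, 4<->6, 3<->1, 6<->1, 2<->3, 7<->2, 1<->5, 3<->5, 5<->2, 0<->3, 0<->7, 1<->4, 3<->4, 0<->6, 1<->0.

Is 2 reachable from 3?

Explore from 3.
Distance 1: reach 0, 1, 2, 4, 5, 6.
Found 2.

Yes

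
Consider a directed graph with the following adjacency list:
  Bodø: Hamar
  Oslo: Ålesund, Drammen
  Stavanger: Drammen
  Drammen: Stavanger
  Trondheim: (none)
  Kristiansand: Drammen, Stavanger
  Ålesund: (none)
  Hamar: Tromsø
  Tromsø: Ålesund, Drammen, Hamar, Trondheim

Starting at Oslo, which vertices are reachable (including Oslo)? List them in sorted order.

Start at Oslo.
Its neighbours: Ålesund, Drammen.
Then their neighbours: Stavanger.
Nothing further is reachable.

Ålesund, Drammen, Oslo, Stavanger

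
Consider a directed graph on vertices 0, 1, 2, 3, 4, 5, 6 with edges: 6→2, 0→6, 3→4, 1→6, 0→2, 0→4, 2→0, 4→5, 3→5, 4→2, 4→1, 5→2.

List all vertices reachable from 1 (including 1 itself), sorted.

0, 1, 2, 4, 5, 6

Start at 1.
Its neighbours: 6.
Then their neighbours: 2.
Then next layer: 0.
Then next layer: 4.
Then next layer: 5.
Nothing further is reachable.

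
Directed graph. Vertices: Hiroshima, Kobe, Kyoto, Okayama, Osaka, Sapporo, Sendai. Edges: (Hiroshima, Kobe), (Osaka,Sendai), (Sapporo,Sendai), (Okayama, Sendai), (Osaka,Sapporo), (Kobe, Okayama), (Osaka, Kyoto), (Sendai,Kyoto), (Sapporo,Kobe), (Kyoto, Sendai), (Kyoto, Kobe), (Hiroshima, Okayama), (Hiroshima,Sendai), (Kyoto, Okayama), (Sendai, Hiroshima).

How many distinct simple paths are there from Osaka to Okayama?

13

Osaka→Kyoto→Kobe→Okayama
Osaka→Kyoto→Okayama
Osaka→Kyoto→Sendai→Hiroshima→Kobe→Okayama
Osaka→Kyoto→Sendai→Hiroshima→Okayama
Osaka→Sapporo→Kobe→Okayama
Osaka→Sapporo→Sendai→Hiroshima→Kobe→Okayama
Osaka→Sapporo→Sendai→Hiroshima→Okayama
Osaka→Sapporo→Sendai→Kyoto→Kobe→Okayama
Osaka→Sapporo→Sendai→Kyoto→Okayama
Osaka→Sendai→Hiroshima→Kobe→Okayama
Osaka→Sendai→Hiroshima→Okayama
Osaka→Sendai→Kyoto→Kobe→Okayama
Osaka→Sendai→Kyoto→Okayama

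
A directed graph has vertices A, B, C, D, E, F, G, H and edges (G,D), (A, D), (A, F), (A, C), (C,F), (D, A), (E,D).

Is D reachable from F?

F has no outgoing edges, so nothing is reachable from it.

No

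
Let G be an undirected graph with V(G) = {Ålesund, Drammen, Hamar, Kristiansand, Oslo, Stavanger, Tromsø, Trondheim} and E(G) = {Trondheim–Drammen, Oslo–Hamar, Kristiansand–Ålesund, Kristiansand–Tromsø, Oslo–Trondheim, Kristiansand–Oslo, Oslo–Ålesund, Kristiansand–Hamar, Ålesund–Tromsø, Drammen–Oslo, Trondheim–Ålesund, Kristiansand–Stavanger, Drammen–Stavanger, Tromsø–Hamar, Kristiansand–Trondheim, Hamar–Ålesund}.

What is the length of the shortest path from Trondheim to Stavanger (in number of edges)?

2

Distance 0: Trondheim.
Distance 1: Ålesund, Drammen, Kristiansand, Oslo.
Distance 2: Hamar, Stavanger, Tromsø — contains Stavanger.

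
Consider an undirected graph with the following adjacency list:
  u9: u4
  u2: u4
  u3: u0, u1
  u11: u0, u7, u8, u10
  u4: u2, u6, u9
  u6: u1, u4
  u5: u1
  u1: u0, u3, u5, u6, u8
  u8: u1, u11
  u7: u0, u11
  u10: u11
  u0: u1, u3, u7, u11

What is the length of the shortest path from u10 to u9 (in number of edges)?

6

Distance 0: u10.
Distance 1: u11.
Distance 2: u0, u7, u8.
Distance 3: u1, u3.
Distance 4: u5, u6.
Distance 5: u4.
Distance 6: u2, u9 — contains u9.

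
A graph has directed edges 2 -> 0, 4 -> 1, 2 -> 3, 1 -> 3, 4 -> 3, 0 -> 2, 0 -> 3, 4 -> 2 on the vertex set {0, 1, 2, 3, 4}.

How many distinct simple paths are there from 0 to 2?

1

0→2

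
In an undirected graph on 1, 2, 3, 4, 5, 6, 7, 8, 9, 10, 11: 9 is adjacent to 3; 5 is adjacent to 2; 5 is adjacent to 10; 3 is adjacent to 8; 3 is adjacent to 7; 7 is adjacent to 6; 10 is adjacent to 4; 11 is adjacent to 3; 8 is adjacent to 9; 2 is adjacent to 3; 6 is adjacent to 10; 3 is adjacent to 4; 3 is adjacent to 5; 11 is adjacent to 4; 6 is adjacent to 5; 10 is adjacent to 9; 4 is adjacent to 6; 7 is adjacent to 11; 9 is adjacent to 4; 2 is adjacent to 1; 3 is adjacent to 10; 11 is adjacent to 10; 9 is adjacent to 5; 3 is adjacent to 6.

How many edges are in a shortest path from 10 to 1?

Distance 0: 10.
Distance 1: 3, 4, 5, 6, 9, 11.
Distance 2: 2, 7, 8.
Distance 3: 1 — contains 1.

3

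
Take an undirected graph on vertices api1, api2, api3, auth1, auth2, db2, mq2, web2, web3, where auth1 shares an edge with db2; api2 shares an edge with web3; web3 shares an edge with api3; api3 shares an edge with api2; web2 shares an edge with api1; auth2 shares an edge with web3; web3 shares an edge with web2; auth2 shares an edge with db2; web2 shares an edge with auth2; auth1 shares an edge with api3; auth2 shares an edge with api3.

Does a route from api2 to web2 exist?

Explore from api2.
Distance 1: reach api3, web3.
Distance 2: reach auth1, auth2, web2.
Found web2.

Yes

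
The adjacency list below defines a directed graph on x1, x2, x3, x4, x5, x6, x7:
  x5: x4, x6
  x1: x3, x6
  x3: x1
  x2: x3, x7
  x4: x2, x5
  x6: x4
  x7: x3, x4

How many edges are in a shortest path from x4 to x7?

2

Distance 0: x4.
Distance 1: x2, x5.
Distance 2: x3, x6, x7 — contains x7.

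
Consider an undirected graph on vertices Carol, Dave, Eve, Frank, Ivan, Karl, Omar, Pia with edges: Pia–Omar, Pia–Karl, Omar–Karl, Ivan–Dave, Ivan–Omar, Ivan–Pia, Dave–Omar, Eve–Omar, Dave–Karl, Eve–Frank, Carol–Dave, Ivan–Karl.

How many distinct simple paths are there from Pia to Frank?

11

Pia–Ivan–Dave–Karl–Omar–Eve–Frank
Pia–Ivan–Dave–Omar–Eve–Frank
Pia–Ivan–Karl–Dave–Omar–Eve–Frank
Pia–Ivan–Karl–Omar–Eve–Frank
Pia–Ivan–Omar–Eve–Frank
Pia–Karl–Dave–Ivan–Omar–Eve–Frank
Pia–Karl–Dave–Omar–Eve–Frank
Pia–Karl–Ivan–Dave–Omar–Eve–Frank
Pia–Karl–Ivan–Omar–Eve–Frank
Pia–Karl–Omar–Eve–Frank
Pia–Omar–Eve–Frank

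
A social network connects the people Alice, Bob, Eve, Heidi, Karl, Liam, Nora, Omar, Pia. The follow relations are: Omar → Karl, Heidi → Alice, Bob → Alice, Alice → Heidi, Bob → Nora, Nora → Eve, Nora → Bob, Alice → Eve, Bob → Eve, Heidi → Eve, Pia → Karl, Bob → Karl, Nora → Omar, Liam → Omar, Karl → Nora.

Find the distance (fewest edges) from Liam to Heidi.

Distance 0: Liam.
Distance 1: Omar.
Distance 2: Karl.
Distance 3: Nora.
Distance 4: Bob, Eve.
Distance 5: Alice.
Distance 6: Heidi — contains Heidi.

6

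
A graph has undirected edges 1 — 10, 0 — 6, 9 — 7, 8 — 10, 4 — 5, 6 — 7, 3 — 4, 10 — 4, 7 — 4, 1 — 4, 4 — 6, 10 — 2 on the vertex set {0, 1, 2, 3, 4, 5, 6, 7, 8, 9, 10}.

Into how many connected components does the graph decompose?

1

From 0: component {0, 1, 2, 3, 4, 5, 6, 7, 8, 9, 10}.
That's 1 component.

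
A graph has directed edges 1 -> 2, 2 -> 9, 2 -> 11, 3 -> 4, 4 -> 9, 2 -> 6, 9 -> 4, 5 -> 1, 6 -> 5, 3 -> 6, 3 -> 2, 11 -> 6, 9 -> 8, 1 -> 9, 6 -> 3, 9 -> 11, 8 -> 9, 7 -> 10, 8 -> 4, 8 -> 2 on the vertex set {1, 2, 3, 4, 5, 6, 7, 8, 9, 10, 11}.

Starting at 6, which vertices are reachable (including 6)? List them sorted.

1, 2, 3, 4, 5, 6, 8, 9, 11

Start at 6.
Its neighbours: 3, 5.
Then their neighbours: 1, 2, 4.
Then next layer: 9, 11.
Then next layer: 8.
Nothing further is reachable.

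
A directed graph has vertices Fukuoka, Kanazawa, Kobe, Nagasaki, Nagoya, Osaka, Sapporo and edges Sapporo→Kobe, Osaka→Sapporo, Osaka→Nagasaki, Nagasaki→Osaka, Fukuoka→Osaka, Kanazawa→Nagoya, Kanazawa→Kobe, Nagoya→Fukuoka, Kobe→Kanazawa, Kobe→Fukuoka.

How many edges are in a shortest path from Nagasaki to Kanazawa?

Distance 0: Nagasaki.
Distance 1: Osaka.
Distance 2: Sapporo.
Distance 3: Kobe.
Distance 4: Fukuoka, Kanazawa — contains Kanazawa.

4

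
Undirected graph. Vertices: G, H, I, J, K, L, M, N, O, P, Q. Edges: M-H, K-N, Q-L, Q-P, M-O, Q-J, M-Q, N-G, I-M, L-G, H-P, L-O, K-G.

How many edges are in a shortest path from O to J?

3

Distance 0: O.
Distance 1: L, M.
Distance 2: G, H, I, Q.
Distance 3: J, K, N, P — contains J.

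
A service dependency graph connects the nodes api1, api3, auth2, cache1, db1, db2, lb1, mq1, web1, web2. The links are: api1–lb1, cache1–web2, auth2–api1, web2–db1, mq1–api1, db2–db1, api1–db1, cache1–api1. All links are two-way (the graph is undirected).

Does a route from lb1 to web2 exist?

Explore from lb1.
Distance 1: reach api1.
Distance 2: reach auth2, cache1, db1, mq1.
Distance 3: reach db2, web2.
Found web2.

Yes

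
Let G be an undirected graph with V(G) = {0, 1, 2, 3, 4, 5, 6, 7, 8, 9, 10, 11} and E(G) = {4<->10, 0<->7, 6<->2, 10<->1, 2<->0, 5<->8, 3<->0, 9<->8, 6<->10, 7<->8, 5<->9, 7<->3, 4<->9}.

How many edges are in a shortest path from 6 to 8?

4

Distance 0: 6.
Distance 1: 2, 10.
Distance 2: 0, 1, 4.
Distance 3: 3, 7, 9.
Distance 4: 5, 8 — contains 8.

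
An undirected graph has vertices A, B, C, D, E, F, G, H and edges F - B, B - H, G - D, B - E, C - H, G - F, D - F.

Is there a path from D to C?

Explore from D.
Distance 1: reach F, G.
Distance 2: reach B.
Distance 3: reach E, H.
Distance 4: reach C.
Found C.

Yes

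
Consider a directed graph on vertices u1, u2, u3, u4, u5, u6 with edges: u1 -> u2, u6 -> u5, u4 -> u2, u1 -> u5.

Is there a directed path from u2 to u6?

No

u2 has no outgoing edges, so nothing is reachable from it.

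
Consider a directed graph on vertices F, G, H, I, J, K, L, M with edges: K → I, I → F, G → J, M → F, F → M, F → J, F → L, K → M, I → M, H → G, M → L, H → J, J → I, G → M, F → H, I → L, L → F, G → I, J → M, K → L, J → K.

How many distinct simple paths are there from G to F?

19

G→I→F
G→I→L→F
G→I→M→F
G→I→M→L→F
G→J→I→F
G→J→I→L→F
G→J→I→M→F
G→J→I→M→L→F
... and 11 more.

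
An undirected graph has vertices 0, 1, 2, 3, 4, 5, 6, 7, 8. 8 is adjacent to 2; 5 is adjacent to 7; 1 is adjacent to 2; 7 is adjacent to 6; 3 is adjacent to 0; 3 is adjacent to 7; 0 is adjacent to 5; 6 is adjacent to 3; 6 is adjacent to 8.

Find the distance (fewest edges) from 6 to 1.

Distance 0: 6.
Distance 1: 3, 7, 8.
Distance 2: 0, 2, 5.
Distance 3: 1 — contains 1.

3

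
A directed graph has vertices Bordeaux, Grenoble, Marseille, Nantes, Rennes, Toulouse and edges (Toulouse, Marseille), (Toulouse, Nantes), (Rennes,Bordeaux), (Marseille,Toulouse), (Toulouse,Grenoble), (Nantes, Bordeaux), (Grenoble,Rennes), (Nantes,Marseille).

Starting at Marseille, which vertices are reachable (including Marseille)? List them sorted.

Bordeaux, Grenoble, Marseille, Nantes, Rennes, Toulouse

Start at Marseille.
Its neighbours: Toulouse.
Then their neighbours: Grenoble, Nantes.
Then next layer: Bordeaux, Rennes.
Every vertex is now reached.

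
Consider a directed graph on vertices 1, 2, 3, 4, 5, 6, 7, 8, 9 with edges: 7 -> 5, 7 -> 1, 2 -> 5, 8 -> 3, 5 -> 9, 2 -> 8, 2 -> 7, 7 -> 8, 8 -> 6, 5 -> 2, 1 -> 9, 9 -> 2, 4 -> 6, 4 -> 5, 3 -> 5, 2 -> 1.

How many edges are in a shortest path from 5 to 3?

Distance 0: 5.
Distance 1: 2, 9.
Distance 2: 1, 7, 8.
Distance 3: 3, 6 — contains 3.

3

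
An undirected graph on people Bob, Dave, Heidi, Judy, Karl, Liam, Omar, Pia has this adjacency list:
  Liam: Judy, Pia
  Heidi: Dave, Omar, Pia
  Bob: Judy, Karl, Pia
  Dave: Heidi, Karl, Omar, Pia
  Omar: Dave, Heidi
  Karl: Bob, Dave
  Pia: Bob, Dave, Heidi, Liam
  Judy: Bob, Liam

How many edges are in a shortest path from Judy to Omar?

4

Distance 0: Judy.
Distance 1: Bob, Liam.
Distance 2: Karl, Pia.
Distance 3: Dave, Heidi.
Distance 4: Omar — contains Omar.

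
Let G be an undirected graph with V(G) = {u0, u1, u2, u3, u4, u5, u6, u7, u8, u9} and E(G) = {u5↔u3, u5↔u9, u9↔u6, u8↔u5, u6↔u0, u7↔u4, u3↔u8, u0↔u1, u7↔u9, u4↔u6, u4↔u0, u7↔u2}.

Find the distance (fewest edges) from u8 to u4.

4

Distance 0: u8.
Distance 1: u3, u5.
Distance 2: u9.
Distance 3: u6, u7.
Distance 4: u0, u2, u4 — contains u4.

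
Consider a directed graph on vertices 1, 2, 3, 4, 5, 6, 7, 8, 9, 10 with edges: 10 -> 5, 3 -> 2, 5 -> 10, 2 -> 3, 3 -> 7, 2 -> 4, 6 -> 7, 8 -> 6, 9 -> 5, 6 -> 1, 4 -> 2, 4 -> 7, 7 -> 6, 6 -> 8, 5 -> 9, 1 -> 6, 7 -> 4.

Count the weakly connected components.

From 1: component {1, 2, 3, 4, 6, 7, 8}.
From 5: component {5, 9, 10}.
That's 2 components.

2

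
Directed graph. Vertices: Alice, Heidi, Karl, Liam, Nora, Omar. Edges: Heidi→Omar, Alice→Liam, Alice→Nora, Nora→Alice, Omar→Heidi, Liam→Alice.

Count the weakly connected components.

3

From Alice: component {Alice, Liam, Nora}.
From Heidi: component {Heidi, Omar}.
From Karl: component {Karl}.
That's 3 components.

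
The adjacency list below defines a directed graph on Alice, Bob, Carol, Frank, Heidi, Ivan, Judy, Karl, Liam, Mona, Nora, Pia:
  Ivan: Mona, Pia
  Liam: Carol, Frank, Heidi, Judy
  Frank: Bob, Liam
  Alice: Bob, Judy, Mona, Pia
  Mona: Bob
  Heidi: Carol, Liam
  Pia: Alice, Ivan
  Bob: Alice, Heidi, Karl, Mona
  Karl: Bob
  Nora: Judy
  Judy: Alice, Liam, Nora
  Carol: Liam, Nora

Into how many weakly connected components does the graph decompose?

1

From Alice: component {Alice, Bob, Carol, Frank, Heidi, Ivan, Judy, Karl, Liam, Mona, Nora, Pia}.
That's 1 component.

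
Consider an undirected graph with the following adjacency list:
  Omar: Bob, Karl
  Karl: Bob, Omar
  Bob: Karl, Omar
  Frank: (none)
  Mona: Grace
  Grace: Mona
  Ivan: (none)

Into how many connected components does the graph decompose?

From Bob: component {Bob, Karl, Omar}.
From Frank: component {Frank}.
From Grace: component {Grace, Mona}.
From Ivan: component {Ivan}.
That's 4 components.

4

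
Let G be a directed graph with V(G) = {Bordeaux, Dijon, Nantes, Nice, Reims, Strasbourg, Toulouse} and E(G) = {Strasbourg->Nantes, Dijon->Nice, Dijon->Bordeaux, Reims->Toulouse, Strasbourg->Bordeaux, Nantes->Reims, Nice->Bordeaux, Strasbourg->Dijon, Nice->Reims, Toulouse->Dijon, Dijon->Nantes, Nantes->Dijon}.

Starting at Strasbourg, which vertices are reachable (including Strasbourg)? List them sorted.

Start at Strasbourg.
Its neighbours: Bordeaux, Dijon, Nantes.
Then their neighbours: Nice, Reims.
Then next layer: Toulouse.
Every vertex is now reached.

Bordeaux, Dijon, Nantes, Nice, Reims, Strasbourg, Toulouse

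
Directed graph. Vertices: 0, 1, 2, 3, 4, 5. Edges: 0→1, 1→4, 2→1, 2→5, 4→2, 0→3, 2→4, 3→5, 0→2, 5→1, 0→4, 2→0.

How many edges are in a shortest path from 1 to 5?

Distance 0: 1.
Distance 1: 4.
Distance 2: 2.
Distance 3: 0, 5 — contains 5.

3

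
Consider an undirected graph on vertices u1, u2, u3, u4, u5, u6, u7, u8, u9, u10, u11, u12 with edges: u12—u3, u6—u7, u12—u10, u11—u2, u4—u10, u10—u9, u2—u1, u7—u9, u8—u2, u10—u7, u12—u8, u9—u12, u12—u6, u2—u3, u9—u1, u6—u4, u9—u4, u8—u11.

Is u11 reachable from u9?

Explore from u9.
Distance 1: reach u1, u4, u7, u10, u12.
Distance 2: reach u2, u3, u6, u8.
Distance 3: reach u11.
Found u11.

Yes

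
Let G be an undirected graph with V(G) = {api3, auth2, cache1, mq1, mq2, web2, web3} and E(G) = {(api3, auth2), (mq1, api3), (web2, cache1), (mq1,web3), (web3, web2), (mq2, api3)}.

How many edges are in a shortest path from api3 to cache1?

4

Distance 0: api3.
Distance 1: auth2, mq1, mq2.
Distance 2: web3.
Distance 3: web2.
Distance 4: cache1 — contains cache1.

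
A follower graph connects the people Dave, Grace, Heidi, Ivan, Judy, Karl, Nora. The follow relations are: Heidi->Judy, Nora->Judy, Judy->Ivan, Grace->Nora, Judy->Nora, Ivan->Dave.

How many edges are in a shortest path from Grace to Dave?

Distance 0: Grace.
Distance 1: Nora.
Distance 2: Judy.
Distance 3: Ivan.
Distance 4: Dave — contains Dave.

4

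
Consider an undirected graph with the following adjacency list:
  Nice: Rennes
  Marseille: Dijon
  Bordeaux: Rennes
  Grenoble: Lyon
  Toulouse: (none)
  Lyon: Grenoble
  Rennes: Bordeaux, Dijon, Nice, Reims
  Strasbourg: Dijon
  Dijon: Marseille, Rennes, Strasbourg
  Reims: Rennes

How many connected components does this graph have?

From Bordeaux: component {Bordeaux, Dijon, Marseille, Nice, Reims, Rennes, Strasbourg}.
From Grenoble: component {Grenoble, Lyon}.
From Toulouse: component {Toulouse}.
That's 3 components.

3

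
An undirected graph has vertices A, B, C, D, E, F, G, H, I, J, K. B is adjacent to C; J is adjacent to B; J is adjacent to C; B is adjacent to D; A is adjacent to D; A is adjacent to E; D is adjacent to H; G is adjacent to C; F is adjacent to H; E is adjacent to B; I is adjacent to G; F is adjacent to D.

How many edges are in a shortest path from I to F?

5

Distance 0: I.
Distance 1: G.
Distance 2: C.
Distance 3: B, J.
Distance 4: D, E.
Distance 5: A, F, H — contains F.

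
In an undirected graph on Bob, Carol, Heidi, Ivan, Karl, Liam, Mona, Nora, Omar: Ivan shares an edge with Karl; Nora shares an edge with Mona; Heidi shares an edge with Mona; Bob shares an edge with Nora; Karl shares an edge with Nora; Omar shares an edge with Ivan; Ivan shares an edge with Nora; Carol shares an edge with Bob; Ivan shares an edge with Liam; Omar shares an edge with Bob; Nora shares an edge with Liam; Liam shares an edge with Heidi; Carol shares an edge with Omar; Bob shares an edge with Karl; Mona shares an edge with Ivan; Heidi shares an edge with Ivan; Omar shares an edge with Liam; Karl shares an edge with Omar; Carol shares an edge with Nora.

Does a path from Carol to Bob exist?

Yes

Explore from Carol.
Distance 1: reach Bob, Nora, Omar.
Found Bob.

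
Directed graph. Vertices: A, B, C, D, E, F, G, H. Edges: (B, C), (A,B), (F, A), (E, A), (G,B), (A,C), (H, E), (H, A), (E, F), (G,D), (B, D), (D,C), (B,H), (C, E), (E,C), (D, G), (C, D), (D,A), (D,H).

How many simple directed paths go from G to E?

G→B→C→D→H→E
G→B→C→E
G→B→D→A→C→E
G→B→D→C→E
G→B→D→H→A→C→E
G→B→D→H→E
G→B→H→A→C→E
G→B→H→E
G→D→A→B→C→E
G→D→A→B→H→E
G→D→A→C→E
G→D→C→E
G→D→H→A→B→C→E
G→D→H→A→C→E
G→D→H→E

15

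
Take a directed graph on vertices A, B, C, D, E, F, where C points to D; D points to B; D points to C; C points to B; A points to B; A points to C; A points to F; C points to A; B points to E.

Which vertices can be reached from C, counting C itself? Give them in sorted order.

A, B, C, D, E, F

Start at C.
Its neighbours: A, B, D.
Then their neighbours: E, F.
Every vertex is now reached.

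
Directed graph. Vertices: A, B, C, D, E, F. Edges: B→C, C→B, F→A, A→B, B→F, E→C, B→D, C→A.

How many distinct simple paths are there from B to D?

B→D

1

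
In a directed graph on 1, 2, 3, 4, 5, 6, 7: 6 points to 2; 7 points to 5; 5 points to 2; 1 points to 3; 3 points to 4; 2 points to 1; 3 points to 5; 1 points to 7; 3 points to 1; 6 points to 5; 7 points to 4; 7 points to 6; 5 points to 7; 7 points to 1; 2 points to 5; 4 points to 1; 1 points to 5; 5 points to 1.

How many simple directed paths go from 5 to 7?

3

5→1→7
5→2→1→7
5→7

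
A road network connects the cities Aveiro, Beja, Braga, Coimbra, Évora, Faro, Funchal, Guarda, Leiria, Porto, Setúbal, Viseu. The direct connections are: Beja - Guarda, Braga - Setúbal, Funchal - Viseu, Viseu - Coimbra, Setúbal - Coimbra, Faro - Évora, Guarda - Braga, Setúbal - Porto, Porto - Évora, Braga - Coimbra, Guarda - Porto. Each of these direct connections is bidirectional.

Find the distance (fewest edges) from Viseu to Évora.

Distance 0: Viseu.
Distance 1: Coimbra, Funchal.
Distance 2: Braga, Setúbal.
Distance 3: Guarda, Porto.
Distance 4: Beja, Évora — contains Évora.

4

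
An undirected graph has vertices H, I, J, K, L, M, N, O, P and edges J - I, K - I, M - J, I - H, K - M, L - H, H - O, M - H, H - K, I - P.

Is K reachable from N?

No

N has no edges, so nothing is reachable from it.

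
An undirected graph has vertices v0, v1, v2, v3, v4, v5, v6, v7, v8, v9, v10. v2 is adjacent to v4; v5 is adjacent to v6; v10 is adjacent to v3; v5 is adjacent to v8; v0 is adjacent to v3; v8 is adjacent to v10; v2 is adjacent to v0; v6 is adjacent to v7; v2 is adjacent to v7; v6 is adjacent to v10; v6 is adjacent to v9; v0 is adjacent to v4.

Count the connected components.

2

From v0: component {v0, v2, v3, v4, v5, v6, v7, v8, v9, v10}.
From v1: component {v1}.
That's 2 components.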